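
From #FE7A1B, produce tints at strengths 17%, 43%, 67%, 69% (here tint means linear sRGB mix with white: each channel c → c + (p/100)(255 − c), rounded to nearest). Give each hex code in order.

#FE9142, #FEB37D, #FFD3B4, #FFD6B8

#FE7A1B is rgb(254, 122, 27).
17%: (254→254, 122 + 22.61 = 144.61→145, 27 + 38.76 = 65.76→66) → #FE9142
43%: (254→254, 122 + 57.19 = 179.19→179, 27 + 98.04 = 125.04→125) → #FEB37D
67%: (254 + 0.67 = 254.67→255, 122 + 89.11 = 211.11→211, 27 + 152.76 = 179.76→180) → #FFD3B4
69%: (254 + 0.69 = 254.69→255, 122 + 91.77 = 213.77→214, 27 + 157.32 = 184.32→184) → #FFD6B8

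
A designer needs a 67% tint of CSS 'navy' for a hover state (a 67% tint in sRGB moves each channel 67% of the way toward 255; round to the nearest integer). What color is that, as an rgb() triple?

CSS navy is rgb(0, 0, 128).
Lerp each channel 67% toward 255:
  R: 0 + 170.85 = 170.85 → 171
  G: 0 + 170.85 = 170.85 → 171
  B: 128 + 0.67×(255−128) = 128 + 85.09 = 213.09 → 213

rgb(171, 171, 213)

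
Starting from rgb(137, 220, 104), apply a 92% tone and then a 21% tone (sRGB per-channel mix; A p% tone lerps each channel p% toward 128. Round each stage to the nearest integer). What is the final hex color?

#81867e

Lerp each channel 92% toward 128:
  R: 137 − 8.28 = 128.72 → 129
  G: 220 − 84.64 = 135.36 → 135
  B: 104 + 22.08 = 126.08 → 126
After the tone: rgb(129, 135, 126) = #81877e.
Lerp each channel 21% toward 128:
  R: 129 − 0.21 = 128.79 → 129
  G: 135 − 1.47 = 133.53 → 134
  B: 126 + 0.21×(128−126) = 126 + 0.42 = 126.42 → 126
rgb(129, 134, 126) = #81867e.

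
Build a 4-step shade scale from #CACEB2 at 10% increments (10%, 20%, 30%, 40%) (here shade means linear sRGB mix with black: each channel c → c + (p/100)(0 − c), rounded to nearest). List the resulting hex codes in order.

#B6B9A0, #A2A58E, #8D907D, #797C6B

#CACEB2 is rgb(202, 206, 178).
10%: (202 − 20.2 = 181.8→182, 206 − 20.6 = 185.4→185, 178 − 17.8 = 160.2→160) → #B6B9A0
20%: (202 − 40.4 = 161.6→162, 206 − 41.2 = 164.8→165, 178 − 35.6 = 142.4→142) → #A2A58E
30%: (202 − 60.6 = 141.4→141, 206 − 61.8 = 144.2→144, 178 − 53.4 = 124.6→125) → #8D907D
40%: (202 − 80.8 = 121.2→121, 206 − 82.4 = 123.6→124, 178 − 71.2 = 106.8→107) → #797C6B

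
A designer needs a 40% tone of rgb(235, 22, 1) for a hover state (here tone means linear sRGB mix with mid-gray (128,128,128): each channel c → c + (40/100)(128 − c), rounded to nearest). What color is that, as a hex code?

Lerp each channel 40% toward 128:
  R: 235 + 0.4×(128−235) = 235 − 42.8 = 192.2 → 192
  G: 22 + 42.4 = 64.4 → 64
  B: 1 + 0.4×(128−1) = 1 + 50.8 = 51.8 → 52
rgb(192, 64, 52) = #C04034.

#C04034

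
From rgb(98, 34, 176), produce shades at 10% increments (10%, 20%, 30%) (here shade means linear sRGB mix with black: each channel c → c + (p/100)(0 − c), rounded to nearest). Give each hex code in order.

10%: (98 − 9.8 = 88.2→88, 34 − 3.4 = 30.6→31, 176 − 17.6 = 158.4→158) → #581F9E
20%: (98 − 19.6 = 78.4→78, 34 − 6.8 = 27.2→27, 176 − 35.2 = 140.8→141) → #4E1B8D
30%: (98 − 29.4 = 68.6→69, 34 − 10.2 = 23.8→24, 176 − 52.8 = 123.2→123) → #45187B

#581F9E, #4E1B8D, #45187B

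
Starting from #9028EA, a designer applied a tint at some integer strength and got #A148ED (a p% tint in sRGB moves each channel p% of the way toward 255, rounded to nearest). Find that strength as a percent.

15%

#9028EA is rgb(144, 40, 234); #A148ED is rgb(161, 72, 237).
On the G channel (widest range): 72 ≈ 40 + (p/100)(255 − 40), so p ≈ 100×(72 − 40)/(255 − 40) = 3200/215 = 14.88.
p = 15 reproduces all three channels after rounding.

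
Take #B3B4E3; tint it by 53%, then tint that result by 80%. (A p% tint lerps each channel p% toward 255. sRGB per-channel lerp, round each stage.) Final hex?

#F8F8FC

#B3B4E3 is rgb(179, 180, 227).
Per channel, c → c + 0.53(255 − c):
  R: 179 + 0.53×(255−179) = 179 + 40.28 = 219.28 → 219
  G: 180 + 0.53×(255−180) = 180 + 39.75 = 219.75 → 220
  B: 227 + 0.53×(255−227) = 227 + 14.84 = 241.84 → 242
After the tint: rgb(219, 220, 242) = #DBDCF2.
Lerp each channel 80% toward 255:
  R: 219 + 0.8×(255−219) = 219 + 28.8 = 247.8 → 248
  G: 220 + 0.8×(255−220) = 220 + 28 = 248 → 248
  B: 242 + 0.8×(255−242) = 242 + 10.4 = 252.4 → 252
rgb(248, 248, 252) = #F8F8FC.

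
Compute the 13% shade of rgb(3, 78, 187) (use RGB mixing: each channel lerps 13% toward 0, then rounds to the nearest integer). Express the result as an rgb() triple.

rgb(3, 68, 163)

A 13% shade moves each channel 13% toward 0:
  R: 3 − 0.39 = 2.61 → 3
  G: 78 + 0.13×(0−78) = 78 − 10.14 = 67.86 → 68
  B: 187 + 0.13×(0−187) = 187 − 24.31 = 162.69 → 163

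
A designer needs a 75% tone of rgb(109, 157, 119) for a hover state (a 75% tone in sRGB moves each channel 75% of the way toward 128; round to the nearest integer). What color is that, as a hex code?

#7b877e

Per channel, c → c + 0.75(128 − c):
  R: 109 + 0.75×(128−109) = 109 + 14.25 = 123.25 → 123
  G: 157 − 21.75 = 135.25 → 135
  B: 119 + 0.75×(128−119) = 119 + 6.75 = 125.75 → 126
rgb(123, 135, 126) = #7b877e.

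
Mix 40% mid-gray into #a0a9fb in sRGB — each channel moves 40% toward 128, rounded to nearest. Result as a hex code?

#9399ca

#a0a9fb is rgb(160, 169, 251).
Per channel, c → c + 0.4(128 − c):
  R: 160 − 12.8 = 147.2 → 147
  G: 169 + 0.4×(128−169) = 169 − 16.4 = 152.6 → 153
  B: 251 − 49.2 = 201.8 → 202
rgb(147, 153, 202) = #9399ca.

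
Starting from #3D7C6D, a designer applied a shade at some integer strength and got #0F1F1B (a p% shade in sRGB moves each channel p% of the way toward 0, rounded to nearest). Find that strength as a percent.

75%

#3D7C6D is rgb(61, 124, 109); #0F1F1B is rgb(15, 31, 27).
On the G channel (widest range): 31 ≈ 124 + (p/100)(0 − 124), so p ≈ 100×(31 − 124)/(0 − 124) = -9300/-124 = 75.00.
p = 75 reproduces all three channels after rounding.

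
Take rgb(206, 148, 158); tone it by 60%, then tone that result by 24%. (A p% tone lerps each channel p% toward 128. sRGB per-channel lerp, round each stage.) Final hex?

Per channel, c → c + 0.6(128 − c):
  R: 206 − 46.8 = 159.2 → 159
  G: 148 + 0.6×(128−148) = 148 − 12 = 136 → 136
  B: 158 + 0.6×(128−158) = 158 − 18 = 140 → 140
After the tone: rgb(159, 136, 140) = #9F888C.
Lerp each channel 24% toward 128:
  R: 159 − 7.44 = 151.56 → 152
  G: 136 + 0.24×(128−136) = 136 − 1.92 = 134.08 → 134
  B: 140 + 0.24×(128−140) = 140 − 2.88 = 137.12 → 137
rgb(152, 134, 137) = #988689.

#988689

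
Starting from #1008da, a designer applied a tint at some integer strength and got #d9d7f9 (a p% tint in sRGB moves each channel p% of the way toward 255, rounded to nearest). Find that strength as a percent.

#1008da is rgb(16, 8, 218); #d9d7f9 is rgb(217, 215, 249).
On the G channel (widest range): 215 ≈ 8 + (p/100)(255 − 8), so p ≈ 100×(215 − 8)/(255 − 8) = 20700/247 = 83.81.
p = 84 reproduces all three channels after rounding.

84%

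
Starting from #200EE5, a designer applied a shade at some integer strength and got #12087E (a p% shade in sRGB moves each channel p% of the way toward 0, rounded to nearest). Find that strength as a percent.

45%

#200EE5 is rgb(32, 14, 229); #12087E is rgb(18, 8, 126).
On the B channel (widest range): 126 ≈ 229 + (p/100)(0 − 229), so p ≈ 100×(126 − 229)/(0 − 229) = -10300/-229 = 44.98.
p = 45 reproduces all three channels after rounding.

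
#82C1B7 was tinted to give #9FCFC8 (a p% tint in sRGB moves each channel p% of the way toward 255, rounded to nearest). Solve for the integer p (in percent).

23%

#82C1B7 is rgb(130, 193, 183); #9FCFC8 is rgb(159, 207, 200).
On the R channel (widest range): 159 ≈ 130 + (p/100)(255 − 130), so p ≈ 100×(159 − 130)/(255 − 130) = 2900/125 = 23.20.
p = 23 reproduces all three channels after rounding.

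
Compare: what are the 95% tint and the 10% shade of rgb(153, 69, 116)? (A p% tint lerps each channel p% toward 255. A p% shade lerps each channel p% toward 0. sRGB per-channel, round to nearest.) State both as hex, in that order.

95% tint:
  R: 153 + 0.95×(255−153) = 153 + 96.9 = 249.9 → 250
  G: 69 + 176.7 = 245.7 → 246
  B: 116 + 0.95×(255−116) = 116 + 132.05 = 248.05 → 248
  → #FAF6F8
10% shade:
  R: 153 + 0.1×(0−153) = 153 − 15.3 = 137.7 → 138
  G: 69 + 0.1×(0−69) = 69 − 6.9 = 62.1 → 62
  B: 116 + 0.1×(0−116) = 116 − 11.6 = 104.4 → 104
  → #8A3E68

#FAF6F8, #8A3E68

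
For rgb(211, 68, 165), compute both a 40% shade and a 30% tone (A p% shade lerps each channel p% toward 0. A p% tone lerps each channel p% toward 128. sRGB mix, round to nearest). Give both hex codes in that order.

#7F2963, #BA569A

40% shade:
  R: 211 − 84.4 = 126.6 → 127
  G: 68 − 27.2 = 40.8 → 41
  B: 165 + 0.4×(0−165) = 165 − 66 = 99 → 99
  → #7F2963
30% tone:
  R: 211 − 24.9 = 186.1 → 186
  G: 68 + 18 = 86 → 86
  B: 165 + 0.3×(128−165) = 165 − 11.1 = 153.9 → 154
  → #BA569A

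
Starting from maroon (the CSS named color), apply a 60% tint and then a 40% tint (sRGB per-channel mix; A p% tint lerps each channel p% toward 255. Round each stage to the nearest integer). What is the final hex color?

#E0C2C2

CSS maroon is rgb(128, 0, 0).
A 60% tint moves each channel 60% toward 255:
  R: 128 + 0.6×(255−128) = 128 + 76.2 = 204.2 → 204
  G: 0 + 153 = 153 → 153
  B: 0 + 153 = 153 → 153
After the tint: rgb(204, 153, 153) = #CC9999.
A 40% tint moves each channel 40% toward 255:
  R: 204 + 20.4 = 224.4 → 224
  G: 153 + 0.4×(255−153) = 153 + 40.8 = 193.8 → 194
  B: 153 + 40.8 = 193.8 → 194
rgb(224, 194, 194) = #E0C2C2.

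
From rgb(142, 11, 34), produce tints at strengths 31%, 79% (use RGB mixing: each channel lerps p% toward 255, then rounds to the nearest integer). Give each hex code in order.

#B15767, #E7CCD1

31%: (142 + 35.03 = 177.03→177, 11 + 75.64 = 86.64→87, 34 + 68.51 = 102.51→103) → #B15767
79%: (142 + 89.27 = 231.27→231, 11 + 192.76 = 203.76→204, 34 + 174.59 = 208.59→209) → #E7CCD1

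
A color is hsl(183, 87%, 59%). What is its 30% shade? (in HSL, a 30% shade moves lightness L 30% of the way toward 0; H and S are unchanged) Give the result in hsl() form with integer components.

hsl(183, 87%, 41%)

L moves 30% from 59 toward 0: 59 − 17.7 = 41.3 → 41.
H and S are unchanged.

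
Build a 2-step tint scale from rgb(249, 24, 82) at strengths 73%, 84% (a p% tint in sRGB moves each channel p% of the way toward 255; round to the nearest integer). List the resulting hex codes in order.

#FDC1D0, #FEDAE3

73%: (249 + 4.38 = 253.38→253, 24 + 168.63 = 192.63→193, 82 + 126.29 = 208.29→208) → #FDC1D0
84%: (249 + 5.04 = 254.04→254, 24 + 194.04 = 218.04→218, 82 + 145.32 = 227.32→227) → #FEDAE3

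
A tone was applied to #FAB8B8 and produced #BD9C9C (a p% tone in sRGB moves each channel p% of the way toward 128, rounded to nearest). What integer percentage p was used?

50%

#FAB8B8 is rgb(250, 184, 184); #BD9C9C is rgb(189, 156, 156).
On the R channel (widest range): 189 ≈ 250 + (p/100)(128 − 250), so p ≈ 100×(189 − 250)/(128 − 250) = -6100/-122 = 50.00.
p = 50 reproduces all three channels after rounding.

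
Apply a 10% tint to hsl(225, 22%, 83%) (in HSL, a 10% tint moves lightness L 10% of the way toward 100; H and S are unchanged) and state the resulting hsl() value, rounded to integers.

L moves 10% from 83 toward 100: 83 + 1.7 = 84.7 → 85.
H and S are unchanged.

hsl(225, 22%, 85%)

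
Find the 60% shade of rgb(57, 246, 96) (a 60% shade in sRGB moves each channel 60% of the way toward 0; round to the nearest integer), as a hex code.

#176226

A 60% shade moves each channel 60% toward 0:
  R: 57 + 0.6×(0−57) = 57 − 34.2 = 22.8 → 23
  G: 246 + 0.6×(0−246) = 246 − 147.6 = 98.4 → 98
  B: 96 − 57.6 = 38.4 → 38
rgb(23, 98, 38) = #176226.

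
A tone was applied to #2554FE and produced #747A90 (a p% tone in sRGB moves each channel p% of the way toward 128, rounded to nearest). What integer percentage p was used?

#2554FE is rgb(37, 84, 254); #747A90 is rgb(116, 122, 144).
On the B channel (widest range): 144 ≈ 254 + (p/100)(128 − 254), so p ≈ 100×(144 − 254)/(128 − 254) = -11000/-126 = 87.30.
p = 87 reproduces all three channels after rounding.

87%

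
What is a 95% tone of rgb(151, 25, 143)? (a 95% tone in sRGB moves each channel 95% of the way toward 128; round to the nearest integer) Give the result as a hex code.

#817b81

Lerp each channel 95% toward 128:
  R: 151 + 0.95×(128−151) = 151 − 21.85 = 129.15 → 129
  G: 25 + 97.85 = 122.85 → 123
  B: 143 + 0.95×(128−143) = 143 − 14.25 = 128.75 → 129
rgb(129, 123, 129) = #817b81.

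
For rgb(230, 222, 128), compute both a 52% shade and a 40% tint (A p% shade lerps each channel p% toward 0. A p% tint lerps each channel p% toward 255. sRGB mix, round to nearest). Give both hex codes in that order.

52% shade:
  R: 230 − 119.6 = 110.4 → 110
  G: 222 − 115.44 = 106.56 → 107
  B: 128 + 0.52×(0−128) = 128 − 66.56 = 61.44 → 61
  → #6E6B3D
40% tint:
  R: 230 + 0.4×(255−230) = 230 + 10 = 240 → 240
  G: 222 + 0.4×(255−222) = 222 + 13.2 = 235.2 → 235
  B: 128 + 50.8 = 178.8 → 179
  → #F0EBB3

#6E6B3D, #F0EBB3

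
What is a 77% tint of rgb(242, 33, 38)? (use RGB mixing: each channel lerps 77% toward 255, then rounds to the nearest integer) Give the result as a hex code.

A 77% tint moves each channel 77% toward 255:
  R: 242 + 0.77×(255−242) = 242 + 10.01 = 252.01 → 252
  G: 33 + 0.77×(255−33) = 33 + 170.94 = 203.94 → 204
  B: 38 + 167.09 = 205.09 → 205
rgb(252, 204, 205) = #FCCCCD.

#FCCCCD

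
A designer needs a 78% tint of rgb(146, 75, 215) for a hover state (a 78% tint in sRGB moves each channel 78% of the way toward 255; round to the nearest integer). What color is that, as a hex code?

A 78% tint moves each channel 78% toward 255:
  R: 146 + 0.78×(255−146) = 146 + 85.02 = 231.02 → 231
  G: 75 + 0.78×(255−75) = 75 + 140.4 = 215.4 → 215
  B: 215 + 0.78×(255−215) = 215 + 31.2 = 246.2 → 246
rgb(231, 215, 246) = #e7d7f6.

#e7d7f6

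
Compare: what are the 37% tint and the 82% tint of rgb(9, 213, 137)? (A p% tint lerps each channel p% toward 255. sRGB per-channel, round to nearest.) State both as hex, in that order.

#64e5b5, #d3f7ea

37% tint:
  R: 9 + 0.37×(255−9) = 9 + 91.02 = 100.02 → 100
  G: 213 + 0.37×(255−213) = 213 + 15.54 = 228.54 → 229
  B: 137 + 0.37×(255−137) = 137 + 43.66 = 180.66 → 181
  → #64e5b5
82% tint:
  R: 9 + 201.72 = 210.72 → 211
  G: 213 + 0.82×(255−213) = 213 + 34.44 = 247.44 → 247
  B: 137 + 96.76 = 233.76 → 234
  → #d3f7ea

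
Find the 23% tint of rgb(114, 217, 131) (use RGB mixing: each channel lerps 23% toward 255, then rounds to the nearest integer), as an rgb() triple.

rgb(146, 226, 160)

Per channel, c → c + 0.23(255 − c):
  R: 114 + 32.43 = 146.43 → 146
  G: 217 + 0.23×(255−217) = 217 + 8.74 = 225.74 → 226
  B: 131 + 0.23×(255−131) = 131 + 28.52 = 159.52 → 160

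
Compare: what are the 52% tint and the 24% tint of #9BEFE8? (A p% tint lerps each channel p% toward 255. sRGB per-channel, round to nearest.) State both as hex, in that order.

#9BEFE8 is rgb(155, 239, 232).
52% tint:
  R: 155 + 0.52×(255−155) = 155 + 52 = 207 → 207
  G: 239 + 0.52×(255−239) = 239 + 8.32 = 247.32 → 247
  B: 232 + 11.96 = 243.96 → 244
  → #CFF7F4
24% tint:
  R: 155 + 0.24×(255−155) = 155 + 24 = 179 → 179
  G: 239 + 3.84 = 242.84 → 243
  B: 232 + 0.24×(255−232) = 232 + 5.52 = 237.52 → 238
  → #B3F3EE

#CFF7F4, #B3F3EE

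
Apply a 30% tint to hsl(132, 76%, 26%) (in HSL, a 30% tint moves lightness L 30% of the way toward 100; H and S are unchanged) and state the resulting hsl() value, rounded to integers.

hsl(132, 76%, 48%)

L moves 30% from 26 toward 100: 26 + 22.2 = 48.2 → 48.
H and S are unchanged.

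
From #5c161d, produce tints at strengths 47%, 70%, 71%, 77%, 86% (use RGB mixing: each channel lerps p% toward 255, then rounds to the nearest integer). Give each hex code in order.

#a98487, #ceb9bb, #d0bbbd, #dac9cb, #e8dedf

#5c161d is rgb(92, 22, 29).
47%: (92 + 76.61 = 168.61→169, 22 + 109.51 = 131.51→132, 29 + 106.22 = 135.22→135) → #a98487
70%: (92 + 114.1 = 206.1→206, 22 + 163.1 = 185.1→185, 29 + 158.2 = 187.2→187) → #ceb9bb
71%: (92 + 115.73 = 207.73→208, 22 + 165.43 = 187.43→187, 29 + 160.46 = 189.46→189) → #d0bbbd
77%: (92 + 125.51 = 217.51→218, 22 + 179.41 = 201.41→201, 29 + 174.02 = 203.02→203) → #dac9cb
86%: (92 + 140.18 = 232.18→232, 22 + 200.38 = 222.38→222, 29 + 194.36 = 223.36→223) → #e8dedf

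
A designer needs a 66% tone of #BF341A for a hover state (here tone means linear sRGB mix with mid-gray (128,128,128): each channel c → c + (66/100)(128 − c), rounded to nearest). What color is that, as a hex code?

#BF341A is rgb(191, 52, 26).
Per channel, c → c + 0.66(128 − c):
  R: 191 − 41.58 = 149.42 → 149
  G: 52 + 50.16 = 102.16 → 102
  B: 26 + 0.66×(128−26) = 26 + 67.32 = 93.32 → 93
rgb(149, 102, 93) = #95665D.

#95665D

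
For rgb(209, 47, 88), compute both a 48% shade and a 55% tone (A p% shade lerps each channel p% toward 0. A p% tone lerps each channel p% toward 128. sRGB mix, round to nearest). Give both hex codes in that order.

#6D182E, #A45C6E

48% shade:
  R: 209 + 0.48×(0−209) = 209 − 100.32 = 108.68 → 109
  G: 47 + 0.48×(0−47) = 47 − 22.56 = 24.44 → 24
  B: 88 − 42.24 = 45.76 → 46
  → #6D182E
55% tone:
  R: 209 − 44.55 = 164.45 → 164
  G: 47 + 44.55 = 91.55 → 92
  B: 88 + 0.55×(128−88) = 88 + 22 = 110 → 110
  → #A45C6E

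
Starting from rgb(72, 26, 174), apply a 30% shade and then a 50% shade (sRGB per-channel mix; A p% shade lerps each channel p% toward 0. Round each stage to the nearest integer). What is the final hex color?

#19093D

Per channel, c → c + 0.3(0 − c):
  R: 72 + 0.3×(0−72) = 72 − 21.6 = 50.4 → 50
  G: 26 − 7.8 = 18.2 → 18
  B: 174 + 0.3×(0−174) = 174 − 52.2 = 121.8 → 122
After the shade: rgb(50, 18, 122) = #32127A.
A 50% shade moves each channel 50% toward 0:
  R: 50 + 0.5×(0−50) = 50 − 25 = 25 → 25
  G: 18 + 0.5×(0−18) = 18 − 9 = 9 → 9
  B: 122 + 0.5×(0−122) = 122 − 61 = 61 → 61
rgb(25, 9, 61) = #19093D.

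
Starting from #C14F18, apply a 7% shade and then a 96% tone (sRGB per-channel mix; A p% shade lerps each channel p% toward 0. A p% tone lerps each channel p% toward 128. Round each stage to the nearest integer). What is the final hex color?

#C14F18 is rgb(193, 79, 24).
Lerp each channel 7% toward 0:
  R: 193 − 13.51 = 179.49 → 179
  G: 79 + 0.07×(0−79) = 79 − 5.53 = 73.47 → 73
  B: 24 + 0.07×(0−24) = 24 − 1.68 = 22.32 → 22
After the shade: rgb(179, 73, 22) = #B34916.
Lerp each channel 96% toward 128:
  R: 179 + 0.96×(128−179) = 179 − 48.96 = 130.04 → 130
  G: 73 + 0.96×(128−73) = 73 + 52.8 = 125.8 → 126
  B: 22 + 101.76 = 123.76 → 124
rgb(130, 126, 124) = #827E7C.

#827E7C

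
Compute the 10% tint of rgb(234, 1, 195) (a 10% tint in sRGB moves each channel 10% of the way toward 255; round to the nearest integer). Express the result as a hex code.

#ec1ac9

A 10% tint moves each channel 10% toward 255:
  R: 234 + 0.1×(255−234) = 234 + 2.1 = 236.1 → 236
  G: 1 + 25.4 = 26.4 → 26
  B: 195 + 0.1×(255−195) = 195 + 6 = 201 → 201
rgb(236, 26, 201) = #ec1ac9.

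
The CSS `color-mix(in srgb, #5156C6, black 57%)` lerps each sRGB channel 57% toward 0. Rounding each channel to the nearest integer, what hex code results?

#232555

#5156C6 is rgb(81, 86, 198).
Lerp each channel 57% toward 0:
  R: 81 − 46.17 = 34.83 → 35
  G: 86 − 49.02 = 36.98 → 37
  B: 198 + 0.57×(0−198) = 198 − 112.86 = 85.14 → 85
rgb(35, 37, 85) = #232555.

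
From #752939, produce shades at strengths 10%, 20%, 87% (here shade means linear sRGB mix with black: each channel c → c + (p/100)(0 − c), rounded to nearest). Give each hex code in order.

#752939 is rgb(117, 41, 57).
10%: (117 − 11.7 = 105.3→105, 41 − 4.1 = 36.9→37, 57 − 5.7 = 51.3→51) → #692533
20%: (117 − 23.4 = 93.6→94, 41 − 8.2 = 32.8→33, 57 − 11.4 = 45.6→46) → #5e212e
87%: (117 − 101.79 = 15.21→15, 41 − 35.67 = 5.33→5, 57 − 49.59 = 7.41→7) → #0f0507

#692533, #5e212e, #0f0507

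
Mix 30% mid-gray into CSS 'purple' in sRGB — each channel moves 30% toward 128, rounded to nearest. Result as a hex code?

CSS purple is rgb(128, 0, 128).
Lerp each channel 30% toward 128:
  R: 128 + 0 = 128 → 128
  G: 0 + 0.3×(128−0) = 0 + 38.4 = 38.4 → 38
  B: 128 + 0.3×(128−128) = 128 + 0 = 128 → 128
rgb(128, 38, 128) = #802680.

#802680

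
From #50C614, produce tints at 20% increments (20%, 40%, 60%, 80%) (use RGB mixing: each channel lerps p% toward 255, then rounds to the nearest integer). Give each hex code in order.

#50C614 is rgb(80, 198, 20).
20%: (80 + 35 = 115→115, 198 + 11.4 = 209.4→209, 20 + 47 = 67→67) → #73D143
40%: (80 + 70 = 150→150, 198 + 22.8 = 220.8→221, 20 + 94 = 114→114) → #96DD72
60%: (80 + 105 = 185→185, 198 + 34.2 = 232.2→232, 20 + 141 = 161→161) → #B9E8A1
80%: (80 + 140 = 220→220, 198 + 45.6 = 243.6→244, 20 + 188 = 208→208) → #DCF4D0

#73D143, #96DD72, #B9E8A1, #DCF4D0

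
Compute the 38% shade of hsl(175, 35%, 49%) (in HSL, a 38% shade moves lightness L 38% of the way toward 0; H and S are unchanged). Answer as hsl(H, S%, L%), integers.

hsl(175, 35%, 30%)

L moves 38% from 49 toward 0: 49 − 18.62 = 30.38 → 30.
H and S are unchanged.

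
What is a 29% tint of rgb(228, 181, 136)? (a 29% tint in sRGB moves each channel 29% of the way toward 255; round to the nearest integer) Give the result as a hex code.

#ECCAAB

Lerp each channel 29% toward 255:
  R: 228 + 0.29×(255−228) = 228 + 7.83 = 235.83 → 236
  G: 181 + 21.46 = 202.46 → 202
  B: 136 + 0.29×(255−136) = 136 + 34.51 = 170.51 → 171
rgb(236, 202, 171) = #ECCAAB.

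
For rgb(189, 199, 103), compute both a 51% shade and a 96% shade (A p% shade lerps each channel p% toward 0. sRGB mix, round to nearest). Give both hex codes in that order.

#5D6232, #080804

51% shade:
  R: 189 + 0.51×(0−189) = 189 − 96.39 = 92.61 → 93
  G: 199 − 101.49 = 97.51 → 98
  B: 103 + 0.51×(0−103) = 103 − 52.53 = 50.47 → 50
  → #5D6232
96% shade:
  R: 189 + 0.96×(0−189) = 189 − 181.44 = 7.56 → 8
  G: 199 + 0.96×(0−199) = 199 − 191.04 = 7.96 → 8
  B: 103 − 98.88 = 4.12 → 4
  → #080804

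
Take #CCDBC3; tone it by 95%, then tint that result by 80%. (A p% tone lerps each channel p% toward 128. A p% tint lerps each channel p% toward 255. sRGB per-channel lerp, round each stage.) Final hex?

#CCDBC3 is rgb(204, 219, 195).
Lerp each channel 95% toward 128:
  R: 204 + 0.95×(128−204) = 204 − 72.2 = 131.8 → 132
  G: 219 + 0.95×(128−219) = 219 − 86.45 = 132.55 → 133
  B: 195 + 0.95×(128−195) = 195 − 63.65 = 131.35 → 131
After the tone: rgb(132, 133, 131) = #848583.
Lerp each channel 80% toward 255:
  R: 132 + 0.8×(255−132) = 132 + 98.4 = 230.4 → 230
  G: 133 + 97.6 = 230.6 → 231
  B: 131 + 0.8×(255−131) = 131 + 99.2 = 230.2 → 230
rgb(230, 231, 230) = #E6E7E6.

#E6E7E6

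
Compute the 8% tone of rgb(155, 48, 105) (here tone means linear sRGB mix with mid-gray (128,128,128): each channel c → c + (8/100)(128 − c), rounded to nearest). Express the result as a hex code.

#99366b

Per channel, c → c + 0.08(128 − c):
  R: 155 − 2.16 = 152.84 → 153
  G: 48 + 0.08×(128−48) = 48 + 6.4 = 54.4 → 54
  B: 105 + 0.08×(128−105) = 105 + 1.84 = 106.84 → 107
rgb(153, 54, 107) = #99366b.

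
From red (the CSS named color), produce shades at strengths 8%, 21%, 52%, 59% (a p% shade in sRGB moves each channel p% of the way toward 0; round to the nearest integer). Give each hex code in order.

CSS red is rgb(255, 0, 0).
8%: (255 − 20.4 = 234.6→235, 0→0, 0→0) → #eb0000
21%: (255 − 53.55 = 201.45→201, 0→0, 0→0) → #c90000
52%: (255 − 132.6 = 122.4→122, 0→0, 0→0) → #7a0000
59%: (255 − 150.45 = 104.55→105, 0→0, 0→0) → #690000

#eb0000, #c90000, #7a0000, #690000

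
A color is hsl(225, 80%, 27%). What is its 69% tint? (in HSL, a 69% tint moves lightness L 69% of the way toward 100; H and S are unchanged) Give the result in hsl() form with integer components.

L moves 69% from 27 toward 100: 27 + 50.37 = 77.37 → 77.
H and S are unchanged.

hsl(225, 80%, 77%)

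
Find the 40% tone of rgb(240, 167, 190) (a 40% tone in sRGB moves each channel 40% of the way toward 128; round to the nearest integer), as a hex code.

#C397A5

Lerp each channel 40% toward 128:
  R: 240 + 0.4×(128−240) = 240 − 44.8 = 195.2 → 195
  G: 167 − 15.6 = 151.4 → 151
  B: 190 + 0.4×(128−190) = 190 − 24.8 = 165.2 → 165
rgb(195, 151, 165) = #C397A5.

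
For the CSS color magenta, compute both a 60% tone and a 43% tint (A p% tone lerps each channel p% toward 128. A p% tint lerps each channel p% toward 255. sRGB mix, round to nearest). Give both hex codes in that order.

CSS magenta is rgb(255, 0, 255).
60% tone:
  R: 255 + 0.6×(128−255) = 255 − 76.2 = 178.8 → 179
  G: 0 + 0.6×(128−0) = 0 + 76.8 = 76.8 → 77
  B: 255 + 0.6×(128−255) = 255 − 76.2 = 178.8 → 179
  → #B34DB3
43% tint:
  R: 255 + 0 = 255 → 255
  G: 0 + 0.43×(255−0) = 0 + 109.65 = 109.65 → 110
  B: 255 + 0.43×(255−255) = 255 + 0 = 255 → 255
  → #FF6EFF

#B34DB3, #FF6EFF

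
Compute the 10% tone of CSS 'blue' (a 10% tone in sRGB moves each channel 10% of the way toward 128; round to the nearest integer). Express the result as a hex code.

CSS blue is rgb(0, 0, 255).
Per channel, c → c + 0.1(128 − c):
  R: 0 + 0.1×(128−0) = 0 + 12.8 = 12.8 → 13
  G: 0 + 12.8 = 12.8 → 13
  B: 255 + 0.1×(128−255) = 255 − 12.7 = 242.3 → 242
rgb(13, 13, 242) = #0d0df2.

#0d0df2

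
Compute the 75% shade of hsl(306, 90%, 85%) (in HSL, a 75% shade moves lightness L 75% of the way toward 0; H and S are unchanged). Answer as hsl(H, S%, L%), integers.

hsl(306, 90%, 21%)

L moves 75% from 85 toward 0: 85 − 63.75 = 21.25 → 21.
H and S are unchanged.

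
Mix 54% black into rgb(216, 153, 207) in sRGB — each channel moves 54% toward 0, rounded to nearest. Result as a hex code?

#63465F

Per channel, c → c + 0.54(0 − c):
  R: 216 + 0.54×(0−216) = 216 − 116.64 = 99.36 → 99
  G: 153 + 0.54×(0−153) = 153 − 82.62 = 70.38 → 70
  B: 207 + 0.54×(0−207) = 207 − 111.78 = 95.22 → 95
rgb(99, 70, 95) = #63465F.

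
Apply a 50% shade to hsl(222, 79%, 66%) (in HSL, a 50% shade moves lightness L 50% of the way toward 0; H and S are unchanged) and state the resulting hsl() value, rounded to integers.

hsl(222, 79%, 33%)

L moves 50% from 66 toward 0: 66 − 33 = 33 → 33.
H and S are unchanged.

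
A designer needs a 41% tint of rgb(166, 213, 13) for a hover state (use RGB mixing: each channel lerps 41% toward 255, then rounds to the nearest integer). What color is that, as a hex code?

#cae670

Per channel, c → c + 0.41(255 − c):
  R: 166 + 0.41×(255−166) = 166 + 36.49 = 202.49 → 202
  G: 213 + 0.41×(255−213) = 213 + 17.22 = 230.22 → 230
  B: 13 + 0.41×(255−13) = 13 + 99.22 = 112.22 → 112
rgb(202, 230, 112) = #cae670.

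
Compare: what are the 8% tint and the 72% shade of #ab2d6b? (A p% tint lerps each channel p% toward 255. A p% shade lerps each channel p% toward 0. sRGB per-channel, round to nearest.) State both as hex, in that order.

#b23e77, #300d1e

#ab2d6b is rgb(171, 45, 107).
8% tint:
  R: 171 + 0.08×(255−171) = 171 + 6.72 = 177.72 → 178
  G: 45 + 0.08×(255−45) = 45 + 16.8 = 61.8 → 62
  B: 107 + 11.84 = 118.84 → 119
  → #b23e77
72% shade:
  R: 171 + 0.72×(0−171) = 171 − 123.12 = 47.88 → 48
  G: 45 + 0.72×(0−45) = 45 − 32.4 = 12.6 → 13
  B: 107 + 0.72×(0−107) = 107 − 77.04 = 29.96 → 30
  → #300d1e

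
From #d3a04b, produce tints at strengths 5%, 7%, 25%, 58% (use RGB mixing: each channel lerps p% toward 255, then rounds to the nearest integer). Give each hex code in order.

#d3a04b is rgb(211, 160, 75).
5%: (211 + 2.2 = 213.2→213, 160 + 4.75 = 164.75→165, 75 + 9 = 84→84) → #d5a554
7%: (211 + 3.08 = 214.08→214, 160 + 6.65 = 166.65→167, 75 + 12.6 = 87.6→88) → #d6a758
25%: (211 + 11 = 222→222, 160 + 23.75 = 183.75→184, 75 + 45 = 120→120) → #deb878
58%: (211 + 25.52 = 236.52→237, 160 + 55.1 = 215.1→215, 75 + 104.4 = 179.4→179) → #edd7b3

#d5a554, #d6a758, #deb878, #edd7b3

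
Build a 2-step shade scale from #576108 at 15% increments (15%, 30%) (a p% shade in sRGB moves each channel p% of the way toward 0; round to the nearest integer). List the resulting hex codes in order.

#4a5207, #3d4406

#576108 is rgb(87, 97, 8).
15%: (87 − 13.05 = 73.95→74, 97 − 14.55 = 82.45→82, 8 − 1.2 = 6.8→7) → #4a5207
30%: (87 − 26.1 = 60.9→61, 97 − 29.1 = 67.9→68, 8 − 2.4 = 5.6→6) → #3d4406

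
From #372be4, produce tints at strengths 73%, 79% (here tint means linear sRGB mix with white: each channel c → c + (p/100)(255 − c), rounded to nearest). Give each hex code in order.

#372be4 is rgb(55, 43, 228).
73%: (55 + 146 = 201→201, 43 + 154.76 = 197.76→198, 228 + 19.71 = 247.71→248) → #c9c6f8
79%: (55 + 158 = 213→213, 43 + 167.48 = 210.48→210, 228 + 21.33 = 249.33→249) → #d5d2f9

#c9c6f8, #d5d2f9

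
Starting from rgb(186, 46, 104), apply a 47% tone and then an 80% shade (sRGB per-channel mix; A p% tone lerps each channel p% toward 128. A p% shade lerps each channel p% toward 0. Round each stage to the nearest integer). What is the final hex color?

Per channel, c → c + 0.47(128 − c):
  R: 186 − 27.26 = 158.74 → 159
  G: 46 + 0.47×(128−46) = 46 + 38.54 = 84.54 → 85
  B: 104 + 0.47×(128−104) = 104 + 11.28 = 115.28 → 115
After the tone: rgb(159, 85, 115) = #9F5573.
Lerp each channel 80% toward 0:
  R: 159 + 0.8×(0−159) = 159 − 127.2 = 31.8 → 32
  G: 85 + 0.8×(0−85) = 85 − 68 = 17 → 17
  B: 115 + 0.8×(0−115) = 115 − 92 = 23 → 23
rgb(32, 17, 23) = #201117.

#201117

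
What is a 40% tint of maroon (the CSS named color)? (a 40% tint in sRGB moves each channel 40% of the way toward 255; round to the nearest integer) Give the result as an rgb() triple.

CSS maroon is rgb(128, 0, 0).
A 40% tint moves each channel 40% toward 255:
  R: 128 + 0.4×(255−128) = 128 + 50.8 = 178.8 → 179
  G: 0 + 0.4×(255−0) = 0 + 102 = 102 → 102
  B: 0 + 102 = 102 → 102

rgb(179, 102, 102)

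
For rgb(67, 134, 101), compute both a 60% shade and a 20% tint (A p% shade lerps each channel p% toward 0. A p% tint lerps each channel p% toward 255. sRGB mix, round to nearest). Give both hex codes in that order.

60% shade:
  R: 67 − 40.2 = 26.8 → 27
  G: 134 + 0.6×(0−134) = 134 − 80.4 = 53.6 → 54
  B: 101 − 60.6 = 40.4 → 40
  → #1B3628
20% tint:
  R: 67 + 0.2×(255−67) = 67 + 37.6 = 104.6 → 105
  G: 134 + 0.2×(255−134) = 134 + 24.2 = 158.2 → 158
  B: 101 + 0.2×(255−101) = 101 + 30.8 = 131.8 → 132
  → #699E84

#1B3628, #699E84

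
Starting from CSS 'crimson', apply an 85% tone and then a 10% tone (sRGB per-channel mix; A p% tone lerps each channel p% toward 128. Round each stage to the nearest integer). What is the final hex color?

CSS crimson is rgb(220, 20, 60).
An 85% tone moves each channel 85% toward 128:
  R: 220 + 0.85×(128−220) = 220 − 78.2 = 141.8 → 142
  G: 20 + 0.85×(128−20) = 20 + 91.8 = 111.8 → 112
  B: 60 + 57.8 = 117.8 → 118
After the tone: rgb(142, 112, 118) = #8E7076.
Per channel, c → c + 0.1(128 − c):
  R: 142 + 0.1×(128−142) = 142 − 1.4 = 140.6 → 141
  G: 112 + 0.1×(128−112) = 112 + 1.6 = 113.6 → 114
  B: 118 + 0.1×(128−118) = 118 + 1 = 119 → 119
rgb(141, 114, 119) = #8D7277.

#8D7277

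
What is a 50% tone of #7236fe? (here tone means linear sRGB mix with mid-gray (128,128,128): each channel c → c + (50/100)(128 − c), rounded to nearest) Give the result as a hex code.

#795bbf

#7236fe is rgb(114, 54, 254).
A 50% tone moves each channel 50% toward 128:
  R: 114 + 0.5×(128−114) = 114 + 7 = 121 → 121
  G: 54 + 0.5×(128−54) = 54 + 37 = 91 → 91
  B: 254 + 0.5×(128−254) = 254 − 63 = 191 → 191
rgb(121, 91, 191) = #795bbf.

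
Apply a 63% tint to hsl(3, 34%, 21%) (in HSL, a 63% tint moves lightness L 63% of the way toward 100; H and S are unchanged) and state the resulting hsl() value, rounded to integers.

hsl(3, 34%, 71%)

L moves 63% from 21 toward 100: 21 + 49.77 = 70.77 → 71.
H and S are unchanged.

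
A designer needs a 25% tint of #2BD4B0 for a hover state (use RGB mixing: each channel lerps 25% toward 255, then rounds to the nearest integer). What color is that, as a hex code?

#60DFC4

#2BD4B0 is rgb(43, 212, 176).
Per channel, c → c + 0.25(255 − c):
  R: 43 + 0.25×(255−43) = 43 + 53 = 96 → 96
  G: 212 + 0.25×(255−212) = 212 + 10.75 = 222.75 → 223
  B: 176 + 19.75 = 195.75 → 196
rgb(96, 223, 196) = #60DFC4.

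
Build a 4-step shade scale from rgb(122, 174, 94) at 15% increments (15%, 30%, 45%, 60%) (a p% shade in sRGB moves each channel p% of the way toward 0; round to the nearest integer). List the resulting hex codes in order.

15%: (122 − 18.3 = 103.7→104, 174 − 26.1 = 147.9→148, 94 − 14.1 = 79.9→80) → #689450
30%: (122 − 36.6 = 85.4→85, 174 − 52.2 = 121.8→122, 94 − 28.2 = 65.8→66) → #557a42
45%: (122 − 54.9 = 67.1→67, 174 − 78.3 = 95.7→96, 94 − 42.3 = 51.7→52) → #436034
60%: (122 − 73.2 = 48.8→49, 174 − 104.4 = 69.6→70, 94 − 56.4 = 37.6→38) → #314626

#689450, #557a42, #436034, #314626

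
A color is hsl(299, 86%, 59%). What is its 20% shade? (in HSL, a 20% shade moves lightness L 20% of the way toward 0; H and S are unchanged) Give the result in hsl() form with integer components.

L moves 20% from 59 toward 0: 59 − 11.8 = 47.2 → 47.
H and S are unchanged.

hsl(299, 86%, 47%)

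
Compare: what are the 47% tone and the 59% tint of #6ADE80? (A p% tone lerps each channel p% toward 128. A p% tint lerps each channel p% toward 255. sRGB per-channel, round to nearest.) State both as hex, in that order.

#74B280, #C2F1CB

#6ADE80 is rgb(106, 222, 128).
47% tone:
  R: 106 + 0.47×(128−106) = 106 + 10.34 = 116.34 → 116
  G: 222 − 44.18 = 177.82 → 178
  B: 128 + 0.47×(128−128) = 128 + 0 = 128 → 128
  → #74B280
59% tint:
  R: 106 + 0.59×(255−106) = 106 + 87.91 = 193.91 → 194
  G: 222 + 19.47 = 241.47 → 241
  B: 128 + 74.93 = 202.93 → 203
  → #C2F1CB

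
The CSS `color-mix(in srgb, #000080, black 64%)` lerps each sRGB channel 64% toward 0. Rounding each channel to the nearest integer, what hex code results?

#00002E

#000080 is rgb(0, 0, 128).
A 64% shade moves each channel 64% toward 0:
  R: 0 + 0.64×(0−0) = 0 + 0 = 0 → 0
  G: 0 + 0.64×(0−0) = 0 + 0 = 0 → 0
  B: 128 + 0.64×(0−128) = 128 − 81.92 = 46.08 → 46
rgb(0, 0, 46) = #00002E.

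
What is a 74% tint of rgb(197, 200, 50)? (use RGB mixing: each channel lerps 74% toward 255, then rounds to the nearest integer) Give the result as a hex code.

A 74% tint moves each channel 74% toward 255:
  R: 197 + 42.92 = 239.92 → 240
  G: 200 + 40.7 = 240.7 → 241
  B: 50 + 0.74×(255−50) = 50 + 151.7 = 201.7 → 202
rgb(240, 241, 202) = #F0F1CA.

#F0F1CA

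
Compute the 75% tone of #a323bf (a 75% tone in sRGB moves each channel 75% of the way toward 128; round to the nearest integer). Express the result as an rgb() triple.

#a323bf is rgb(163, 35, 191).
Lerp each channel 75% toward 128:
  R: 163 + 0.75×(128−163) = 163 − 26.25 = 136.75 → 137
  G: 35 + 0.75×(128−35) = 35 + 69.75 = 104.75 → 105
  B: 191 + 0.75×(128−191) = 191 − 47.25 = 143.75 → 144

rgb(137, 105, 144)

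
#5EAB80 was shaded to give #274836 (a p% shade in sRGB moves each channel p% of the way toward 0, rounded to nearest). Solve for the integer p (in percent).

58%

#5EAB80 is rgb(94, 171, 128); #274836 is rgb(39, 72, 54).
On the G channel (widest range): 72 ≈ 171 + (p/100)(0 − 171), so p ≈ 100×(72 − 171)/(0 − 171) = -9900/-171 = 57.89.
p = 58 reproduces all three channels after rounding.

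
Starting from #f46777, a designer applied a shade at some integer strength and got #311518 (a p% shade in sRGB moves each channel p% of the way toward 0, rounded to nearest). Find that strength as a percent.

#f46777 is rgb(244, 103, 119); #311518 is rgb(49, 21, 24).
On the R channel (widest range): 49 ≈ 244 + (p/100)(0 − 244), so p ≈ 100×(49 − 244)/(0 − 244) = -19500/-244 = 79.92.
p = 80 reproduces all three channels after rounding.

80%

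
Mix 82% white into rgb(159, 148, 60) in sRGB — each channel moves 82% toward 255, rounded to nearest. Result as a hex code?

Lerp each channel 82% toward 255:
  R: 159 + 78.72 = 237.72 → 238
  G: 148 + 87.74 = 235.74 → 236
  B: 60 + 0.82×(255−60) = 60 + 159.9 = 219.9 → 220
rgb(238, 236, 220) = #EEECDC.

#EEECDC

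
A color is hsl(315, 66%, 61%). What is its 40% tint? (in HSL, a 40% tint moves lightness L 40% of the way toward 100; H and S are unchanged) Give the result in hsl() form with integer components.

hsl(315, 66%, 77%)

L moves 40% from 61 toward 100: 61 + 15.6 = 76.6 → 77.
H and S are unchanged.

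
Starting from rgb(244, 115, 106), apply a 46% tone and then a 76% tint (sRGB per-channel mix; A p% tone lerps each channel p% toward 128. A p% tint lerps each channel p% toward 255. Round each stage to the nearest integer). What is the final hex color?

#F0DFDE

Lerp each channel 46% toward 128:
  R: 244 + 0.46×(128−244) = 244 − 53.36 = 190.64 → 191
  G: 115 + 5.98 = 120.98 → 121
  B: 106 + 0.46×(128−106) = 106 + 10.12 = 116.12 → 116
After the tone: rgb(191, 121, 116) = #BF7974.
Per channel, c → c + 0.76(255 − c):
  R: 191 + 0.76×(255−191) = 191 + 48.64 = 239.64 → 240
  G: 121 + 0.76×(255−121) = 121 + 101.84 = 222.84 → 223
  B: 116 + 0.76×(255−116) = 116 + 105.64 = 221.64 → 222
rgb(240, 223, 222) = #F0DFDE.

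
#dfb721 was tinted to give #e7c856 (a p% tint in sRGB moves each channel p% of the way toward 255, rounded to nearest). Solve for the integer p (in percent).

#dfb721 is rgb(223, 183, 33); #e7c856 is rgb(231, 200, 86).
On the B channel (widest range): 86 ≈ 33 + (p/100)(255 − 33), so p ≈ 100×(86 − 33)/(255 − 33) = 5300/222 = 23.87.
p = 24 reproduces all three channels after rounding.

24%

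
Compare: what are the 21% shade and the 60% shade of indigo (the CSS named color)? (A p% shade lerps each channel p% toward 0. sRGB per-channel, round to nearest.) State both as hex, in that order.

CSS indigo is rgb(75, 0, 130).
21% shade:
  R: 75 + 0.21×(0−75) = 75 − 15.75 = 59.25 → 59
  G: 0 + 0 = 0 → 0
  B: 130 + 0.21×(0−130) = 130 − 27.3 = 102.7 → 103
  → #3B0067
60% shade:
  R: 75 − 45 = 30 → 30
  G: 0 + 0 = 0 → 0
  B: 130 + 0.6×(0−130) = 130 − 78 = 52 → 52
  → #1E0034

#3B0067, #1E0034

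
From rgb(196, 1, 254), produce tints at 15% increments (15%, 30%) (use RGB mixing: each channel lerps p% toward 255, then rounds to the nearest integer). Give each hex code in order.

15%: (196 + 8.85 = 204.85→205, 1 + 38.1 = 39.1→39, 254→254) → #CD27FE
30%: (196 + 17.7 = 213.7→214, 1 + 76.2 = 77.2→77, 254→254) → #D64DFE

#CD27FE, #D64DFE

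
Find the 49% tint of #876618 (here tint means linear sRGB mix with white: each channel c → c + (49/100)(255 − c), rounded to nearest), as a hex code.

#876618 is rgb(135, 102, 24).
Lerp each channel 49% toward 255:
  R: 135 + 58.8 = 193.8 → 194
  G: 102 + 0.49×(255−102) = 102 + 74.97 = 176.97 → 177
  B: 24 + 0.49×(255−24) = 24 + 113.19 = 137.19 → 137
rgb(194, 177, 137) = #C2B189.

#C2B189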